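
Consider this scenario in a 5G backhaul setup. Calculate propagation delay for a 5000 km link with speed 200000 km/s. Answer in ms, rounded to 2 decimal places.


Given: distance = 5000 km, speed = 200000 km/s
Delay = distance / speed = 5000 / 200000 seconds
Delay in ms = 5000 * 1000 / 200000
Delay = 25.0000 ms
Rounded to 2 dp = 25.00 ms

25.00


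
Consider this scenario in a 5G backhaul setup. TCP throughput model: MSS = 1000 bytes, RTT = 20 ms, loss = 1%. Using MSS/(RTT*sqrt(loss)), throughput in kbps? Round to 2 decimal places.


Given: MSS = 1000 bytes, RTT = 20 ms, loss = 1%
RTT in seconds = 20 / 1000 = 0.02
Loss rate = 1% = 0.01
sqrt(loss) = sqrt(0.01) = 0.1
Throughput (bytes/s) = 1000 / (0.02 * 0.1) = 500000.0000
Throughput (kbps) = 500000.0000 * 8 / 1000 = 4000.000000 -> 4000.00 kbps (2 dp)

4000.00


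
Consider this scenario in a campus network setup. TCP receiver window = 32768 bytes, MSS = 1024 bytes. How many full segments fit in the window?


Given: RWND = 32768 bytes, MSS = 1024 bytes
Full segments = floor(RWND / MSS)
Full segments = floor(32768 / 1024)
Full segments = floor(32.0) = 32

32


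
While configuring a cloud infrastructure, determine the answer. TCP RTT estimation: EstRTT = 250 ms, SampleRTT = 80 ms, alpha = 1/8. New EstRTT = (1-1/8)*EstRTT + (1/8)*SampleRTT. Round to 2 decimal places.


Given: EstRTT = 250 ms, SampleRTT = 80 ms, alpha = 1/8
New EstRTT = (1 - alpha) * EstRTT + alpha * SampleRTT
(7/8) * 250 = 218.75
(1/8) * 80 = 10
New EstRTT = 218.75 + 10 = 228.75 ms -> 228.75 ms (2 dp)

228.75


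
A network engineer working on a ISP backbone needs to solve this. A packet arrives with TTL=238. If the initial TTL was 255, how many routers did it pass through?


Given: initial TTL = 255, received TTL = 238
Hops = initial TTL - received TTL
Hops = 255 - 238 = 17

17


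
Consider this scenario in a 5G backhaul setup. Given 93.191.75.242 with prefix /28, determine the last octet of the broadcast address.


Given: IP = 93.191.75.242, prefix = /28
Host bits = 32 - 28 = 4
Network last octet = 242 AND mask = 240
Host part size = 2^4 - 1 = 15
Broadcast last octet = 240 OR 15 = 255

255


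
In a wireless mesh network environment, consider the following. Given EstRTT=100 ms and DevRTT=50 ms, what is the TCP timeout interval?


Given: EstRTT = 100 ms, DevRTT = 50 ms
Timeout = EstRTT + 4 * DevRTT
4 * DevRTT = 4 * 50 = 200
Timeout = 100 + 200 = 300 ms

300


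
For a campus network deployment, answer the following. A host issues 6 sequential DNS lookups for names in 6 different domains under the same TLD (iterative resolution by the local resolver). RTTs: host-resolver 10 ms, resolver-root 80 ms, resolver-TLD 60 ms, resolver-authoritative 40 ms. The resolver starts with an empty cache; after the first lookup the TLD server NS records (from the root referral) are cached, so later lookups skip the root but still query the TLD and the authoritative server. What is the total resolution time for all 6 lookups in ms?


Lookup 1 (cold cache): local + root + TLD + auth = 10 + 80 + 60 + 40 = 190 ms
Lookups 2..6 (TLD NS cached -> skip root; new domain -> still ask TLD and auth): local + TLD + auth = 10 + 60 + 40 = 110 ms each
Remaining 5 lookups: 5 * 110 = 550 ms
Total = 190 + 550 = 740 ms

740


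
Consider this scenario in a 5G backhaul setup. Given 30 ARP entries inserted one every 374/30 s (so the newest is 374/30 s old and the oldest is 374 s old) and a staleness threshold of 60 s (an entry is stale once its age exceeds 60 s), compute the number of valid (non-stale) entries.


Ages are k * 374/30 s for k = 1..30 (spacing = 12.4667 s).
Entry k is valid iff k * 374/30 <= 60 iff k <= 30 * 60 / 374 = 4.8128
n_valid = floor(4.8128) = 4
(n_stale = 30 - 4 = 26)

4


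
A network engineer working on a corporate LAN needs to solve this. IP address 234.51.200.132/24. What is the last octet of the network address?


Given: IP = 234.51.200.132, prefix = /24
Subnet mask = 255.255.255.0
Last octet of IP: 132
Last octet of mask: 0
Network last octet = 132 AND 0 = 0

0


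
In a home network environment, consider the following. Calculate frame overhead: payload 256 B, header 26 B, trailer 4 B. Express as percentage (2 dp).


Given: payload = 256 B, header = 26 B, trailer = 4 B
Overhead bytes = header + trailer = 26 + 4 = 30
Total frame = payload + overhead = 256 + 30 = 286
Overhead % = 30 / 286 * 100 = 10.4895% -> 10.49% (2 dp)

10.49


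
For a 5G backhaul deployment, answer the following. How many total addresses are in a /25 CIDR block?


Given: CIDR prefix /25
Host bits = 32 - 25 = 7
Total addresses = 2^7 = 128

128


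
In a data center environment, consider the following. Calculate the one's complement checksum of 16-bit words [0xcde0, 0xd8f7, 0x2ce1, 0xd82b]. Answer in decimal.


Given words: [0xcde0, 0xd8f7, 0x2ce1, 0xd82b]
Step 1: Sum all words
Raw sum = 52704 + 55543 + 11489 + 55339 = 175075
Step 2: Fold carry: (44003 + 2) = 44005
One's complement = ~44005 & 0xFFFF = 21530

21530


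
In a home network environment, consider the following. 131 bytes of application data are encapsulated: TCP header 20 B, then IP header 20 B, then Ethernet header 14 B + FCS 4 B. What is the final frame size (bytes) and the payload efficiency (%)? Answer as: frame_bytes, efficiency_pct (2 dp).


TCP segment = 131 + 20 = 151 B
IP packet = 151 + 20 = 171 B
Ethernet frame = 171 + 14 + 4 = 189 B
Efficiency = app / frame = 131 / 189 = 0.693122 = 69.3122% -> 69.31% (2 dp)

189, 69.31


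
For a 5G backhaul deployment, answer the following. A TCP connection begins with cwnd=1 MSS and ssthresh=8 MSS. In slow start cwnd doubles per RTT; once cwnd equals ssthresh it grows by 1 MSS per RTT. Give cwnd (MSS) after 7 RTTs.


RTT 0: cwnd = 1 MSS (initial)
RTT 1: cwnd = 2 MSS (slow start, doubled)
RTT 2: cwnd = 4 MSS (slow start, doubled)
RTT 3: cwnd = 8 MSS (slow start, doubled)
RTT 4: cwnd = 9 MSS (congestion avoidance, +1)
RTT 5: cwnd = 10 MSS (congestion avoidance, +1)
RTT 6: cwnd = 11 MSS (congestion avoidance, +1)
RTT 7: cwnd = 12 MSS (congestion avoidance, +1)

12


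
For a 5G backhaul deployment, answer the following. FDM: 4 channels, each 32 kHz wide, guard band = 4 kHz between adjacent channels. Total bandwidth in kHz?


Given: 4 channels, 32 kHz each, guard = 4 kHz
Channel bandwidth = 4 * 32 = 128 kHz
Guard bands = 3 gaps * 4 kHz = 12 kHz
Total = 128 + 12 = 140 kHz

140


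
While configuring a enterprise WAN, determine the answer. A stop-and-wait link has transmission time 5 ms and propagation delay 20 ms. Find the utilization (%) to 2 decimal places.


Given: Ttrans = 5 ms, Tprop = 20 ms
RTT = 2 * Tprop = 2 * 20 = 40 ms
U = Ttrans / (Ttrans + RTT)
U = 5 / (5 + 40)
U = 5 / 45 = 0.111111
U% = 11.11%

11.11


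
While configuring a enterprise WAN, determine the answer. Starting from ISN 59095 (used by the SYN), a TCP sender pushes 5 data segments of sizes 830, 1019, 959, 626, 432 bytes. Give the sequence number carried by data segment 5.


The SYN occupies sequence number ISN = 59095, so the first data byte is ISN + 1 = 59096.
SEQ of data segment i = (ISN + 1) + sum of payload sizes of segments 1..i-1.
Segment 1: SEQ = 59096, payload = 830 bytes
Segment 2: SEQ = 59926, payload = 1019 bytes
Segment 3: SEQ = 60945, payload = 959 bytes
Segment 4: SEQ = 61904, payload = 626 bytes
Segment 5: SEQ = 62530, payload = 432 bytes
SEQ of segment 5 = 59096 + 830 + 1019 + 959 + 626 = 62530

62530


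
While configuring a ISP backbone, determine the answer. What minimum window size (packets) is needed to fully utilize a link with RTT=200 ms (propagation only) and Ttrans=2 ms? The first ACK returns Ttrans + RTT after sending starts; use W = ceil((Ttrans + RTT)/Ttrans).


Given: Ttrans = 2 ms, RTT = 200 ms (= 2 * Tprop, Tprop = 100 ms)
Time until first ACK returns = Ttrans + RTT = 2 + 200 = 202 ms
Need W * Ttrans >= Ttrans + RTT  ->  W >= (Ttrans + RTT) / Ttrans
(Ttrans + RTT) / Ttrans = 202 / 2 = 101
W_min = ceil(101) = 101

101


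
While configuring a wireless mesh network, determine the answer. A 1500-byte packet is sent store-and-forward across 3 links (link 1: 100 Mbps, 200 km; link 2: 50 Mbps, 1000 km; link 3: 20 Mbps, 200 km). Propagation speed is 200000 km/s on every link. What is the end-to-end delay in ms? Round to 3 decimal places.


Packet = 1500 bytes = 12000 bits. Store-and-forward: sum (t_trans + t_prop) per link.
Link 1: t_trans = 12000/(100*10^6) s = 0.1200 ms; t_prop = 200/200000 s = 1.0000 ms; subtotal = 1.1200 ms
Link 2: t_trans = 12000/(50*10^6) s = 0.2400 ms; t_prop = 1000/200000 s = 5.0000 ms; subtotal = 5.2400 ms
Link 3: t_trans = 12000/(20*10^6) s = 0.6000 ms; t_prop = 200/200000 s = 1.0000 ms; subtotal = 1.6000 ms
End-to-end = 1.1200 + 5.2400 + 1.6000 = 7.9600 ms -> 7.960 ms (3 dp)

7.960


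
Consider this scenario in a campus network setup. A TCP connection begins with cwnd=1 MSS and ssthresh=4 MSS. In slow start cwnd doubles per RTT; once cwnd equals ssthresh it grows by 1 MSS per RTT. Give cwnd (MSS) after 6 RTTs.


RTT 0: cwnd = 1 MSS (initial)
RTT 1: cwnd = 2 MSS (slow start, doubled)
RTT 2: cwnd = 4 MSS (slow start, doubled)
RTT 3: cwnd = 5 MSS (congestion avoidance, +1)
RTT 4: cwnd = 6 MSS (congestion avoidance, +1)
RTT 5: cwnd = 7 MSS (congestion avoidance, +1)
RTT 6: cwnd = 8 MSS (congestion avoidance, +1)

8


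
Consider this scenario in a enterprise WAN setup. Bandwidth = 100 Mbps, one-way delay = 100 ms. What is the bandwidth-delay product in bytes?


Given: bandwidth = 100 Mbps, delay = 100 ms
BDP in bits = 100 * 10^6 * 100 / 1000
BDP in bits = 10000000
BDP in bytes = 10000000 / 8 = 1250000

1250000


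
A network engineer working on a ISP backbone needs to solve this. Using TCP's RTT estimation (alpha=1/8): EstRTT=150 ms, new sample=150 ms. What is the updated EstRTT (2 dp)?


Given: EstRTT = 150 ms, SampleRTT = 150 ms, alpha = 1/8
New EstRTT = (1 - alpha) * EstRTT + alpha * SampleRTT
(7/8) * 150 = 131.25
(1/8) * 150 = 18.75
New EstRTT = 131.25 + 18.75 = 150 ms -> 150.00 ms (2 dp)

150.00


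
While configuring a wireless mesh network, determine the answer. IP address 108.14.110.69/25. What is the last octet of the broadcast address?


Given: IP = 108.14.110.69, prefix = /25
Host bits = 32 - 25 = 7
Network last octet = 69 AND mask = 0
Host part size = 2^7 - 1 = 127
Broadcast last octet = 0 OR 127 = 127

127


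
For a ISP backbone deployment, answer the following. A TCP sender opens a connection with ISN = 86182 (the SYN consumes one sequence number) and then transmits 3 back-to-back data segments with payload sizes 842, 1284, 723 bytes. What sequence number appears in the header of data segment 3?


The SYN occupies sequence number ISN = 86182, so the first data byte is ISN + 1 = 86183.
SEQ of data segment i = (ISN + 1) + sum of payload sizes of segments 1..i-1.
Segment 1: SEQ = 86183, payload = 842 bytes
Segment 2: SEQ = 87025, payload = 1284 bytes
Segment 3: SEQ = 88309, payload = 723 bytes
SEQ of segment 3 = 86183 + 842 + 1284 = 88309

88309


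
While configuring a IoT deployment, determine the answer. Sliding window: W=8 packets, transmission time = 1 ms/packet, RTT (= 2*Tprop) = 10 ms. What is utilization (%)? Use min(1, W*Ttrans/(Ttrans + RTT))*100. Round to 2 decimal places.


Given: W = 8, Ttrans = 1 ms, RTT = 10 ms (= 2 * Tprop, Tprop = 5 ms)
Cycle time = Ttrans + RTT = 1 + 10 = 11 ms (first packet sent until its ACK returns)
W * Ttrans = 8 * 1 = 8 ms of sending per cycle
W * Ttrans / (Ttrans + RTT) = 8 / 11 = 0.727273
U = min(1, 0.727273) = 0.727273
U% = 72.73%

72.73


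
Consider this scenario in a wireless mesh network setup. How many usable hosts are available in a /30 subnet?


Given: subnet mask /30
Host bits = 32 - 30 = 2
Total addresses = 2^2 = 4
Usable hosts = 4 - 2 (network + broadcast) = 2

2


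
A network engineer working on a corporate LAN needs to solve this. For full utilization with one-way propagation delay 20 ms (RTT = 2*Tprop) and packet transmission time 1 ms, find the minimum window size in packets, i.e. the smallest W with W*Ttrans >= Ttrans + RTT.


Given: Ttrans = 1 ms, RTT = 40 ms (= 2 * Tprop, Tprop = 20 ms)
Time until first ACK returns = Ttrans + RTT = 1 + 40 = 41 ms
Need W * Ttrans >= Ttrans + RTT  ->  W >= (Ttrans + RTT) / Ttrans
(Ttrans + RTT) / Ttrans = 41 / 1 = 41
W_min = ceil(41) = 41

41


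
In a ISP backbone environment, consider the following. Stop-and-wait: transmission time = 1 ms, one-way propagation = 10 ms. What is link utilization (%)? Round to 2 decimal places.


Given: Ttrans = 1 ms, Tprop = 10 ms
RTT = 2 * Tprop = 2 * 10 = 20 ms
U = Ttrans / (Ttrans + RTT)
U = 1 / (1 + 20)
U = 1 / 21 = 0.047619
U% = 4.76%

4.76


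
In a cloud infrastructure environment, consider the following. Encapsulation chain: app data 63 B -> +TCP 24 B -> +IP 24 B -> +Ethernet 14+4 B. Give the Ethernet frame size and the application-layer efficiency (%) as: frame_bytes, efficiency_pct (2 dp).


TCP segment = 63 + 24 = 87 B
IP packet = 87 + 24 = 111 B
Ethernet frame = 111 + 14 + 4 = 129 B
Efficiency = app / frame = 63 / 129 = 0.488372 = 48.8372% -> 48.84% (2 dp)

129, 48.84


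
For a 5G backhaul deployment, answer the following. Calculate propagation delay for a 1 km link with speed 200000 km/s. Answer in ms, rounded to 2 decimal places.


Given: distance = 1 km, speed = 200000 km/s
Delay = distance / speed = 1 / 200000 seconds
Delay in ms = 1 * 1000 / 200000
Delay = 0.0050 ms
Rounded to 2 dp = 0.01 ms

0.01


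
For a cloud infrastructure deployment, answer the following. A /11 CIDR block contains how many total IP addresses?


Given: CIDR prefix /11
Host bits = 32 - 11 = 21
Total addresses = 2^21 = 2097152

2097152


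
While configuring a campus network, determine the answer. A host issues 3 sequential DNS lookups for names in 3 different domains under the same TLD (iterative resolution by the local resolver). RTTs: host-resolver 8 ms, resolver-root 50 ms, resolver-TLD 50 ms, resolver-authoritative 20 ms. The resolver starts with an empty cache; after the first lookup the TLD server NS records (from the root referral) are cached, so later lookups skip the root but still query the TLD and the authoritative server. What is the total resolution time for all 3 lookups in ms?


Lookup 1 (cold cache): local + root + TLD + auth = 8 + 50 + 50 + 20 = 128 ms
Lookups 2..3 (TLD NS cached -> skip root; new domain -> still ask TLD and auth): local + TLD + auth = 8 + 50 + 20 = 78 ms each
Remaining 2 lookups: 2 * 78 = 156 ms
Total = 128 + 156 = 284 ms

284


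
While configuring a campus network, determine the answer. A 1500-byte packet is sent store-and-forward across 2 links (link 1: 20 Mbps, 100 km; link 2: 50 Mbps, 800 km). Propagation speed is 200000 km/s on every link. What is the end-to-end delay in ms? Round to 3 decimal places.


Packet = 1500 bytes = 12000 bits. Store-and-forward: sum (t_trans + t_prop) per link.
Link 1: t_trans = 12000/(20*10^6) s = 0.6000 ms; t_prop = 100/200000 s = 0.5000 ms; subtotal = 1.1000 ms
Link 2: t_trans = 12000/(50*10^6) s = 0.2400 ms; t_prop = 800/200000 s = 4.0000 ms; subtotal = 4.2400 ms
End-to-end = 1.1000 + 4.2400 = 5.3400 ms -> 5.340 ms (3 dp)

5.340


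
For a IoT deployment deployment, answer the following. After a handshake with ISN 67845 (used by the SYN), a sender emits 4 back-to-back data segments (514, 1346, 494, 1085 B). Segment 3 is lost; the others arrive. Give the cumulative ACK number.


SYN uses sequence number 67845; first data byte = ISN + 1 = 67846.
Segment 1: SEQ = 67846, len = 514 B, covers [67846, 68359]
Segment 2: SEQ = 68360, len = 1346 B, covers [68360, 69705]
Segment 3: SEQ = 69706, len = 494 B, covers [69706, 70199] [LOST]
Segment 4: SEQ = 70200, len = 1085 B, covers [70200, 71284]
In-order data received: bytes [67846, 69705] (segments 1..2).
Segment 3 missing -> gap begins at byte 69706; later segments buffered out of order.
Cumulative ACK = next expected in-order byte = 67846 + 514 + 1346 = 69706

69706


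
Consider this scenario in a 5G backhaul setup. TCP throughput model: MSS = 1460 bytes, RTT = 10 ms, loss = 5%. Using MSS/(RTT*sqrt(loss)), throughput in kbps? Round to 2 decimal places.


Given: MSS = 1460 bytes, RTT = 10 ms, loss = 5%
RTT in seconds = 10 / 1000 = 0.01
Loss rate = 5% = 0.05
sqrt(loss) = sqrt(0.05) = 0.223606797750
Throughput (bytes/s) = 1460 / (0.01 * 0.223606797750) = 652931.8494
Throughput (kbps) = 652931.8494 * 8 / 1000 = 5223.454795 -> 5223.45 kbps (2 dp)

5223.45


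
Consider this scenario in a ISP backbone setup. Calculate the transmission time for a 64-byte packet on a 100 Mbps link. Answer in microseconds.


Given: packet = 64 bytes, bandwidth = 100 Mbps
Packet in bits = 64 * 8 = 512 bits
Bandwidth = 100 * 10^6 = 100000000 bps
Time = 512 / 100000000 seconds
Time in us = 512 * 10^6 / 100000000 = 5.12

5.12


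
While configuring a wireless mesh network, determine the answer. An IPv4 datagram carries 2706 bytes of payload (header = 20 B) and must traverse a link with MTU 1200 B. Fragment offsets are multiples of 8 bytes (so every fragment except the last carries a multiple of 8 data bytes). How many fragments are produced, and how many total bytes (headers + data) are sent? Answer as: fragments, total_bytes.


Max data per non-final fragment = floor((MTU - header)/8)*8 = floor((1200 - 20)/8)*8 = floor(1180/8)*8 = 1176 B
Final fragment needs no 8-byte alignment: it can carry up to MTU - header = 1180 B
Non-final fragments needed = ceil((payload - 1180) / 1176) = ceil(1526/1176) = ceil(1.2976) = 2
Number of fragments = 2 + 1 = 3
Fragment sizes (data): 2 * 1176 B + 354 B (last, 354 <= 1180 OK)
Total bytes sent = payload + n_frags * header = 2706 + 3*20 = 2706 + 60 = 2766 B

3, 2766


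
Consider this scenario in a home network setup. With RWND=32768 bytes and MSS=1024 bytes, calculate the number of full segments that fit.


Given: RWND = 32768 bytes, MSS = 1024 bytes
Full segments = floor(RWND / MSS)
Full segments = floor(32768 / 1024)
Full segments = floor(32.0) = 32

32


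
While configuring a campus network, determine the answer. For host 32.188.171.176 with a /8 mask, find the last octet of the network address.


Given: IP = 32.188.171.176, prefix = /8
Subnet mask = 255.0.0.0
Last octet of IP: 176
Last octet of mask: 0
Network last octet = 176 AND 0 = 0

0


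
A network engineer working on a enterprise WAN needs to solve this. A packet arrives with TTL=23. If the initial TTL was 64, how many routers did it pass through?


Given: initial TTL = 64, received TTL = 23
Hops = initial TTL - received TTL
Hops = 64 - 23 = 41

41


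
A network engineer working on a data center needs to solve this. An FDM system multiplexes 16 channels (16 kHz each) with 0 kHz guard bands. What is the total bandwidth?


Given: 16 channels, 16 kHz each, guard = 0 kHz
Channel bandwidth = 16 * 16 = 256 kHz
Guard bands = 15 gaps * 0 kHz = 0 kHz
Total = 256 + 0 = 256 kHz

256


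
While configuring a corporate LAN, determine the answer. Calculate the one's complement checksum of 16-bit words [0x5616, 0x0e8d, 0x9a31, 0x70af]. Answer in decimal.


Given words: [0x5616, 0x0e8d, 0x9a31, 0x70af]
Step 1: Sum all words
Raw sum = 22038 + 3725 + 39473 + 28847 = 94083
Step 2: Fold carry: (28547 + 1) = 28548
One's complement = ~28548 & 0xFFFF = 36987

36987


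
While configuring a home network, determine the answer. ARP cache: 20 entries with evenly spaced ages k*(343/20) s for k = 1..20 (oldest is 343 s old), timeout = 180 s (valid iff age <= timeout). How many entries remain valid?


Ages are k * 343/20 s for k = 1..20 (spacing = 17.1500 s).
Entry k is valid iff k * 343/20 <= 180 iff k <= 20 * 180 / 343 = 10.4956
n_valid = floor(10.4956) = 10
(n_stale = 20 - 10 = 10)

10


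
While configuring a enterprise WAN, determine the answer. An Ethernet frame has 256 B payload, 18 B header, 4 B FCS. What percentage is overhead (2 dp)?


Given: payload = 256 B, header = 18 B, trailer = 4 B
Overhead bytes = header + trailer = 18 + 4 = 22
Total frame = payload + overhead = 256 + 22 = 278
Overhead % = 22 / 278 * 100 = 7.9137% -> 7.91% (2 dp)

7.91


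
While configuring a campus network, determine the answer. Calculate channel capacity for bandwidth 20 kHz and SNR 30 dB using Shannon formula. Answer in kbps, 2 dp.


Given: B = 20 kHz, SNR = 30 dB
SNR linear = 10^(30/10) = 1000
1 + SNR = 1001
log2(1001) = 9.9672262588
C = 20 * 1000 * 9.9672262588 = 199344.5252 bps
C = 199.344525 kbps -> 199.34 kbps (2 dp)

199.34


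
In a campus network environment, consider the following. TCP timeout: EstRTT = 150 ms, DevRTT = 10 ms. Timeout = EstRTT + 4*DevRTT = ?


Given: EstRTT = 150 ms, DevRTT = 10 ms
Timeout = EstRTT + 4 * DevRTT
4 * DevRTT = 4 * 10 = 40
Timeout = 150 + 40 = 190 ms

190


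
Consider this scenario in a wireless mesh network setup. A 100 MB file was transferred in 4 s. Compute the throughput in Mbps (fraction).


Given: file = 100 MB, time = 4 s
File in Mb = 100 * 8 = 800 Mb
Throughput = 800 / 4 Mbps
Throughput = 200 Mbps

200


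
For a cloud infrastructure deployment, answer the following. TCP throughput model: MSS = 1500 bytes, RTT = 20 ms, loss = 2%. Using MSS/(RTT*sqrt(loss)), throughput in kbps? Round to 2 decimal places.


Given: MSS = 1500 bytes, RTT = 20 ms, loss = 2%
RTT in seconds = 20 / 1000 = 0.02
Loss rate = 2% = 0.02
sqrt(loss) = sqrt(0.02) = 0.141421356237
Throughput (bytes/s) = 1500 / (0.02 * 0.141421356237) = 530330.0859
Throughput (kbps) = 530330.0859 * 8 / 1000 = 4242.640687 -> 4242.64 kbps (2 dp)

4242.64


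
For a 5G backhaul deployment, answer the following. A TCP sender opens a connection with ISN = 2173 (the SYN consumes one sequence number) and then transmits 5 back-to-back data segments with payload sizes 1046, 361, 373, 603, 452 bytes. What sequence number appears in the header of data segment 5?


The SYN occupies sequence number ISN = 2173, so the first data byte is ISN + 1 = 2174.
SEQ of data segment i = (ISN + 1) + sum of payload sizes of segments 1..i-1.
Segment 1: SEQ = 2174, payload = 1046 bytes
Segment 2: SEQ = 3220, payload = 361 bytes
Segment 3: SEQ = 3581, payload = 373 bytes
Segment 4: SEQ = 3954, payload = 603 bytes
Segment 5: SEQ = 4557, payload = 452 bytes
SEQ of segment 5 = 2174 + 1046 + 361 + 373 + 603 = 4557

4557


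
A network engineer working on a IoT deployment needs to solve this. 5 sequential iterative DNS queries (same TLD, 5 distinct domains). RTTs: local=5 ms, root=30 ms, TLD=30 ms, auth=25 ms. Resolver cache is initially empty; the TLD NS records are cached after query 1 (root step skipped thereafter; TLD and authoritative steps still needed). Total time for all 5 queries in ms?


Lookup 1 (cold cache): local + root + TLD + auth = 5 + 30 + 30 + 25 = 90 ms
Lookups 2..5 (TLD NS cached -> skip root; new domain -> still ask TLD and auth): local + TLD + auth = 5 + 30 + 25 = 60 ms each
Remaining 4 lookups: 4 * 60 = 240 ms
Total = 90 + 240 = 330 ms

330


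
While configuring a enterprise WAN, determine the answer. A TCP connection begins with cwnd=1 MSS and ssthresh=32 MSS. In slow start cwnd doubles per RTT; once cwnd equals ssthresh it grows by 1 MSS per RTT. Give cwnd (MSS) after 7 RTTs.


RTT 0: cwnd = 1 MSS (initial)
RTT 1: cwnd = 2 MSS (slow start, doubled)
RTT 2: cwnd = 4 MSS (slow start, doubled)
RTT 3: cwnd = 8 MSS (slow start, doubled)
RTT 4: cwnd = 16 MSS (slow start, doubled)
RTT 5: cwnd = 32 MSS (slow start, doubled)
RTT 6: cwnd = 33 MSS (congestion avoidance, +1)
RTT 7: cwnd = 34 MSS (congestion avoidance, +1)

34


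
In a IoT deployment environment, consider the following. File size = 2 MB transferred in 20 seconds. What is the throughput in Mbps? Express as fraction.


Given: file = 2 MB, time = 20 s
File in Mb = 2 * 8 = 16 Mb
Throughput = 16 / 20 Mbps
Throughput = 4/5 Mbps

4/5


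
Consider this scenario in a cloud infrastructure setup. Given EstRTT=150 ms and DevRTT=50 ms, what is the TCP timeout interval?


Given: EstRTT = 150 ms, DevRTT = 50 ms
Timeout = EstRTT + 4 * DevRTT
4 * DevRTT = 4 * 50 = 200
Timeout = 150 + 200 = 350 ms

350


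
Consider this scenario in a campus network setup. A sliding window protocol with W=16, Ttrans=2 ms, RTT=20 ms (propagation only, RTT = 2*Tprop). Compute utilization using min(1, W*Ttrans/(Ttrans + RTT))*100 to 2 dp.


Given: W = 16, Ttrans = 2 ms, RTT = 20 ms (= 2 * Tprop, Tprop = 10 ms)
Cycle time = Ttrans + RTT = 2 + 20 = 22 ms (first packet sent until its ACK returns)
W * Ttrans = 16 * 2 = 32 ms of sending per cycle
W * Ttrans / (Ttrans + RTT) = 32 / 22 = 1.454545
U = min(1, 1.454545) = 1.000000
U% = 100.00%

100.00


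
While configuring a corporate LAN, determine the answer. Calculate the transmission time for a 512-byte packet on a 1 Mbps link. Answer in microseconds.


Given: packet = 512 bytes, bandwidth = 1 Mbps
Packet in bits = 512 * 8 = 4096 bits
Bandwidth = 1 * 10^6 = 1000000 bps
Time = 4096 / 1000000 seconds
Time in us = 4096 * 10^6 / 1000000 = 4096

4096


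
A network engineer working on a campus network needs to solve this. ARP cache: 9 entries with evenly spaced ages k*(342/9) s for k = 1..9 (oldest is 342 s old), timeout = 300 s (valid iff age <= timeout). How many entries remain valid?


Ages are k * 342/9 s for k = 1..9 (spacing = 38.0000 s).
Entry k is valid iff k * 342/9 <= 300 iff k <= 9 * 300 / 342 = 7.8947
n_valid = floor(7.8947) = 7
(n_stale = 9 - 7 = 2)

7


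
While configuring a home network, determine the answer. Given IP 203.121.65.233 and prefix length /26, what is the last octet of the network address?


Given: IP = 203.121.65.233, prefix = /26
Subnet mask = 255.255.255.192
Last octet of IP: 233
Last octet of mask: 192
Network last octet = 233 AND 192 = 192

192


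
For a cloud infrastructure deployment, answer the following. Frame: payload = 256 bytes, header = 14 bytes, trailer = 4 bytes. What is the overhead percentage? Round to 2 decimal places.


Given: payload = 256 B, header = 14 B, trailer = 4 B
Overhead bytes = header + trailer = 14 + 4 = 18
Total frame = payload + overhead = 256 + 18 = 274
Overhead % = 18 / 274 * 100 = 6.5693% -> 6.57% (2 dp)

6.57


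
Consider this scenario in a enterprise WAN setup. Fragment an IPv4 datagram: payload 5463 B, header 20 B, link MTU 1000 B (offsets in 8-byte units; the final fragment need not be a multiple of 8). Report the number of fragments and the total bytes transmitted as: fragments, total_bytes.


Max data per non-final fragment = floor((MTU - header)/8)*8 = floor((1000 - 20)/8)*8 = floor(980/8)*8 = 976 B
Final fragment needs no 8-byte alignment: it can carry up to MTU - header = 980 B
Non-final fragments needed = ceil((payload - 980) / 976) = ceil(4483/976) = ceil(4.5932) = 5
Number of fragments = 5 + 1 = 6
Fragment sizes (data): 5 * 976 B + 583 B (last, 583 <= 980 OK)
Total bytes sent = payload + n_frags * header = 5463 + 6*20 = 5463 + 120 = 5583 B

6, 5583


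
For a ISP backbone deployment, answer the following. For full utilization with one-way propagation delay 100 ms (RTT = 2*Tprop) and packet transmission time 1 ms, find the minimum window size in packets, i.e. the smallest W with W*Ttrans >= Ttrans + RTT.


Given: Ttrans = 1 ms, RTT = 200 ms (= 2 * Tprop, Tprop = 100 ms)
Time until first ACK returns = Ttrans + RTT = 1 + 200 = 201 ms
Need W * Ttrans >= Ttrans + RTT  ->  W >= (Ttrans + RTT) / Ttrans
(Ttrans + RTT) / Ttrans = 201 / 1 = 201
W_min = ceil(201) = 201

201


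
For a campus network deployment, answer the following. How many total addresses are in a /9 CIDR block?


Given: CIDR prefix /9
Host bits = 32 - 9 = 23
Total addresses = 2^23 = 8388608

8388608


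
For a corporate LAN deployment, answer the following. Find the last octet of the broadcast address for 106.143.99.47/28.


Given: IP = 106.143.99.47, prefix = /28
Host bits = 32 - 28 = 4
Network last octet = 47 AND mask = 32
Host part size = 2^4 - 1 = 15
Broadcast last octet = 32 OR 15 = 47

47


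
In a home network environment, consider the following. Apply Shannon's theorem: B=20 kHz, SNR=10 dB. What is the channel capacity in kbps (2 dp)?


Given: B = 20 kHz, SNR = 10 dB
SNR linear = 10^(10/10) = 10
1 + SNR = 11
log2(11) = 3.4594316186
C = 20 * 1000 * 3.4594316186 = 69188.6324 bps
C = 69.188632 kbps -> 69.19 kbps (2 dp)

69.19


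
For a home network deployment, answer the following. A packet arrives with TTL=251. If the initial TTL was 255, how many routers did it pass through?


Given: initial TTL = 255, received TTL = 251
Hops = initial TTL - received TTL
Hops = 255 - 251 = 4

4


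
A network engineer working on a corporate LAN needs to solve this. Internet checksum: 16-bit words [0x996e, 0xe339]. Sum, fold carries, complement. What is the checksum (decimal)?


Given words: [0x996e, 0xe339]
Step 1: Sum all words
Raw sum = 39278 + 58169 = 97447
Step 2: Fold carry: (31911 + 1) = 31912
One's complement = ~31912 & 0xFFFF = 33623

33623


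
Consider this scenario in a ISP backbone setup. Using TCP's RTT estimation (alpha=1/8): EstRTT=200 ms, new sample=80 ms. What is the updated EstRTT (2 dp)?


Given: EstRTT = 200 ms, SampleRTT = 80 ms, alpha = 1/8
New EstRTT = (1 - alpha) * EstRTT + alpha * SampleRTT
(7/8) * 200 = 175
(1/8) * 80 = 10
New EstRTT = 175 + 10 = 185 ms -> 185.00 ms (2 dp)

185.00


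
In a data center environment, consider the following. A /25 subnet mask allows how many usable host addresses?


Given: subnet mask /25
Host bits = 32 - 25 = 7
Total addresses = 2^7 = 128
Usable hosts = 128 - 2 (network + broadcast) = 126

126


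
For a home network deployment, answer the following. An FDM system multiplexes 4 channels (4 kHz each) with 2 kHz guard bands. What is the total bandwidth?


Given: 4 channels, 4 kHz each, guard = 2 kHz
Channel bandwidth = 4 * 4 = 16 kHz
Guard bands = 3 gaps * 2 kHz = 6 kHz
Total = 16 + 6 = 22 kHz

22


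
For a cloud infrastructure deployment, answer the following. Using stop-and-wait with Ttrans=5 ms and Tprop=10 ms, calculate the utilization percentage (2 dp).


Given: Ttrans = 5 ms, Tprop = 10 ms
RTT = 2 * Tprop = 2 * 10 = 20 ms
U = Ttrans / (Ttrans + RTT)
U = 5 / (5 + 20)
U = 5 / 25 = 0.2
U% = 20.00%

20.00


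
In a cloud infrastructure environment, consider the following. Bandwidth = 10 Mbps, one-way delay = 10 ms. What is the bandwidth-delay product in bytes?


Given: bandwidth = 10 Mbps, delay = 10 ms
BDP in bits = 10 * 10^6 * 10 / 1000
BDP in bits = 100000
BDP in bytes = 100000 / 8 = 12500

12500


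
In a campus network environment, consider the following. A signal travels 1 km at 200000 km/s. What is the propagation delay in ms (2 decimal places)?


Given: distance = 1 km, speed = 200000 km/s
Delay = distance / speed = 1 / 200000 seconds
Delay in ms = 1 * 1000 / 200000
Delay = 0.0050 ms
Rounded to 2 dp = 0.01 ms

0.01


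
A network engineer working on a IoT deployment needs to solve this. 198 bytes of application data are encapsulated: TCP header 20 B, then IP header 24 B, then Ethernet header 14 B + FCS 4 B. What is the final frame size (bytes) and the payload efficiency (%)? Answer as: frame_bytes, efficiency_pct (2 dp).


TCP segment = 198 + 20 = 218 B
IP packet = 218 + 24 = 242 B
Ethernet frame = 242 + 14 + 4 = 260 B
Efficiency = app / frame = 198 / 260 = 0.761538 = 76.1538% -> 76.15% (2 dp)

260, 76.15


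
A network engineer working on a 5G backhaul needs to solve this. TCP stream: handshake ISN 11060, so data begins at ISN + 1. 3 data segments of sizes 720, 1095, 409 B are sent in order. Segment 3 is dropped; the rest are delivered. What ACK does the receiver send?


SYN uses sequence number 11060; first data byte = ISN + 1 = 11061.
Segment 1: SEQ = 11061, len = 720 B, covers [11061, 11780]
Segment 2: SEQ = 11781, len = 1095 B, covers [11781, 12875]
Segment 3: SEQ = 12876, len = 409 B, covers [12876, 13284] [LOST]
In-order data received: bytes [11061, 12875] (segments 1..2).
Segment 3 missing -> gap begins at byte 12876.
Cumulative ACK = next expected in-order byte = 11061 + 720 + 1095 = 12876

12876


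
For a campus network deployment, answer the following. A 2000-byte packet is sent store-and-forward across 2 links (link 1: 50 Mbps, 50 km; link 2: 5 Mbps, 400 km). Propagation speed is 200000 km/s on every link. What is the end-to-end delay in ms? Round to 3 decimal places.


Packet = 2000 bytes = 16000 bits. Store-and-forward: sum (t_trans + t_prop) per link.
Link 1: t_trans = 16000/(50*10^6) s = 0.3200 ms; t_prop = 50/200000 s = 0.2500 ms; subtotal = 0.5700 ms
Link 2: t_trans = 16000/(5*10^6) s = 3.2000 ms; t_prop = 400/200000 s = 2.0000 ms; subtotal = 5.2000 ms
End-to-end = 0.5700 + 5.2000 = 5.7700 ms -> 5.770 ms (3 dp)

5.770


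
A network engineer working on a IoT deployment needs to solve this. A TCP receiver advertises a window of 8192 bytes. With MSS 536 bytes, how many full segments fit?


Given: RWND = 8192 bytes, MSS = 536 bytes
Full segments = floor(RWND / MSS)
Full segments = floor(8192 / 536)
Full segments = floor(15.2836) = 15

15


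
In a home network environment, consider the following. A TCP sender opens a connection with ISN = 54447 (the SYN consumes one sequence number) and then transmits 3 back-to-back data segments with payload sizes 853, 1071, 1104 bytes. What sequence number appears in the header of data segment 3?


The SYN occupies sequence number ISN = 54447, so the first data byte is ISN + 1 = 54448.
SEQ of data segment i = (ISN + 1) + sum of payload sizes of segments 1..i-1.
Segment 1: SEQ = 54448, payload = 853 bytes
Segment 2: SEQ = 55301, payload = 1071 bytes
Segment 3: SEQ = 56372, payload = 1104 bytes
SEQ of segment 3 = 54448 + 853 + 1071 = 56372

56372


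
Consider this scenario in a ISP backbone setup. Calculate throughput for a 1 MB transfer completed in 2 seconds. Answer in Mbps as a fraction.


Given: file = 1 MB, time = 2 s
File in Mb = 1 * 8 = 8 Mb
Throughput = 8 / 2 Mbps
Throughput = 4 Mbps

4


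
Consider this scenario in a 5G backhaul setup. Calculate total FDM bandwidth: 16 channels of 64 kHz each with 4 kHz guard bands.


Given: 16 channels, 64 kHz each, guard = 4 kHz
Channel bandwidth = 16 * 64 = 1024 kHz
Guard bands = 15 gaps * 4 kHz = 60 kHz
Total = 1024 + 60 = 1084 kHz

1084


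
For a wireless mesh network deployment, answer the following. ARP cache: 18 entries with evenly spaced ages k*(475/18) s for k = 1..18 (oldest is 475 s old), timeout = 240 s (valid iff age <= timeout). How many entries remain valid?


Ages are k * 475/18 s for k = 1..18 (spacing = 26.3889 s).
Entry k is valid iff k * 475/18 <= 240 iff k <= 18 * 240 / 475 = 9.0947
n_valid = floor(9.0947) = 9
(n_stale = 18 - 9 = 9)

9


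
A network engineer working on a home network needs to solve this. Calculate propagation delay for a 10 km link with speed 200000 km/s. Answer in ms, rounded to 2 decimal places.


Given: distance = 10 km, speed = 200000 km/s
Delay = distance / speed = 10 / 200000 seconds
Delay in ms = 10 * 1000 / 200000
Delay = 0.0500 ms
Rounded to 2 dp = 0.05 ms

0.05


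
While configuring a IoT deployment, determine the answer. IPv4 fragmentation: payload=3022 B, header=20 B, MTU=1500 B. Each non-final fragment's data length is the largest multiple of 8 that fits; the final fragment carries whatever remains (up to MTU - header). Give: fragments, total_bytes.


Max data per non-final fragment = floor((MTU - header)/8)*8 = floor((1500 - 20)/8)*8 = floor(1480/8)*8 = 1480 B
Final fragment needs no 8-byte alignment: it can carry up to MTU - header = 1480 B
Non-final fragments needed = ceil((payload - 1480) / 1480) = ceil(1542/1480) = ceil(1.0419) = 2
Number of fragments = 2 + 1 = 3
Fragment sizes (data): 2 * 1480 B + 62 B (last, 62 <= 1480 OK)
Total bytes sent = payload + n_frags * header = 3022 + 3*20 = 3022 + 60 = 3082 B

3, 3082


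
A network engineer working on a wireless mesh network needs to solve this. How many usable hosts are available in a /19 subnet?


Given: subnet mask /19
Host bits = 32 - 19 = 13
Total addresses = 2^13 = 8192
Usable hosts = 8192 - 2 (network + broadcast) = 8190

8190


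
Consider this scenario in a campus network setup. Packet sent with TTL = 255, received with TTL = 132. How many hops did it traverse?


Given: initial TTL = 255, received TTL = 132
Hops = initial TTL - received TTL
Hops = 255 - 132 = 123

123


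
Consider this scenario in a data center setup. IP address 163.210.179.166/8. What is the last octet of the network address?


Given: IP = 163.210.179.166, prefix = /8
Subnet mask = 255.0.0.0
Last octet of IP: 166
Last octet of mask: 0
Network last octet = 166 AND 0 = 0

0


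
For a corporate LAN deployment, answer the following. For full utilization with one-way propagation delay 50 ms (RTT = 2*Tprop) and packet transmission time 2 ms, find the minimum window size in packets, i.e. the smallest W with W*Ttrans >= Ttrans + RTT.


Given: Ttrans = 2 ms, RTT = 100 ms (= 2 * Tprop, Tprop = 50 ms)
Time until first ACK returns = Ttrans + RTT = 2 + 100 = 102 ms
Need W * Ttrans >= Ttrans + RTT  ->  W >= (Ttrans + RTT) / Ttrans
(Ttrans + RTT) / Ttrans = 102 / 2 = 51
W_min = ceil(51) = 51

51


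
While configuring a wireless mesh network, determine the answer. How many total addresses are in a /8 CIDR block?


Given: CIDR prefix /8
Host bits = 32 - 8 = 24
Total addresses = 2^24 = 16777216

16777216


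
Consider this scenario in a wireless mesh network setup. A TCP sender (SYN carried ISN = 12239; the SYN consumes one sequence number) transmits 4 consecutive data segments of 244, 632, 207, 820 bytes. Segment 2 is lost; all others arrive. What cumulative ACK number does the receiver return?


SYN uses sequence number 12239; first data byte = ISN + 1 = 12240.
Segment 1: SEQ = 12240, len = 244 B, covers [12240, 12483]
Segment 2: SEQ = 12484, len = 632 B, covers [12484, 13115] [LOST]
Segment 3: SEQ = 13116, len = 207 B, covers [13116, 13322]
Segment 4: SEQ = 13323, len = 820 B, covers [13323, 14142]
In-order data received: bytes [12240, 12483] (segments 1..1).
Segment 2 missing -> gap begins at byte 12484; later segments buffered out of order.
Cumulative ACK = next expected in-order byte = 12240 + 244 = 12484

12484


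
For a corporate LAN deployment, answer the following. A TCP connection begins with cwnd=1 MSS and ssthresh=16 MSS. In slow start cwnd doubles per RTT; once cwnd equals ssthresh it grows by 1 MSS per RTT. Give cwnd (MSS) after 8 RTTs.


RTT 0: cwnd = 1 MSS (initial)
RTT 1: cwnd = 2 MSS (slow start, doubled)
RTT 2: cwnd = 4 MSS (slow start, doubled)
RTT 3: cwnd = 8 MSS (slow start, doubled)
RTT 4: cwnd = 16 MSS (slow start, doubled)
RTT 5: cwnd = 17 MSS (congestion avoidance, +1)
RTT 6: cwnd = 18 MSS (congestion avoidance, +1)
RTT 7: cwnd = 19 MSS (congestion avoidance, +1)
RTT 8: cwnd = 20 MSS (congestion avoidance, +1)

20


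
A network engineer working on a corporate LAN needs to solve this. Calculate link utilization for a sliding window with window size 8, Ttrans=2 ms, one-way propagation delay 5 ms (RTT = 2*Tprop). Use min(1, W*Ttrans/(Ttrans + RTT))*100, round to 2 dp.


Given: W = 8, Ttrans = 2 ms, RTT = 10 ms (= 2 * Tprop, Tprop = 5 ms)
Cycle time = Ttrans + RTT = 2 + 10 = 12 ms (first packet sent until its ACK returns)
W * Ttrans = 8 * 2 = 16 ms of sending per cycle
W * Ttrans / (Ttrans + RTT) = 16 / 12 = 1.333333
U = min(1, 1.333333) = 1.000000
U% = 100.00%

100.00


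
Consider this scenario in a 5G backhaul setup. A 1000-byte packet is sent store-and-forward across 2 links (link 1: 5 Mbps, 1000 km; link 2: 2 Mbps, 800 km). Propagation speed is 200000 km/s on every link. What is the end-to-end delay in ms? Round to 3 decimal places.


Packet = 1000 bytes = 8000 bits. Store-and-forward: sum (t_trans + t_prop) per link.
Link 1: t_trans = 8000/(5*10^6) s = 1.6000 ms; t_prop = 1000/200000 s = 5.0000 ms; subtotal = 6.6000 ms
Link 2: t_trans = 8000/(2*10^6) s = 4.0000 ms; t_prop = 800/200000 s = 4.0000 ms; subtotal = 8.0000 ms
End-to-end = 6.6000 + 8.0000 = 14.6000 ms -> 14.600 ms (3 dp)

14.600


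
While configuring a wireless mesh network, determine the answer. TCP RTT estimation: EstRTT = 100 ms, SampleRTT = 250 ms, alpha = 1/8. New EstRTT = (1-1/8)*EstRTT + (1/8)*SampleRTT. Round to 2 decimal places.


Given: EstRTT = 100 ms, SampleRTT = 250 ms, alpha = 1/8
New EstRTT = (1 - alpha) * EstRTT + alpha * SampleRTT
(7/8) * 100 = 87.5
(1/8) * 250 = 31.25
New EstRTT = 87.5 + 31.25 = 118.75 ms -> 118.75 ms (2 dp)

118.75
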